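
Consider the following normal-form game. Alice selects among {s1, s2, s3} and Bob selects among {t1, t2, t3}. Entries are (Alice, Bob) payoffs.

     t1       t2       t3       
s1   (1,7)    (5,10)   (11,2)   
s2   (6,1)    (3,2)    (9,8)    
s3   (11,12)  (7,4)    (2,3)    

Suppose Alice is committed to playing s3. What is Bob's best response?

With Alice fixed at s3, Bob's payoffs are: t1 → 12, t2 → 4, t3 → 3.
The maximum is 12, achieved by t1.

t1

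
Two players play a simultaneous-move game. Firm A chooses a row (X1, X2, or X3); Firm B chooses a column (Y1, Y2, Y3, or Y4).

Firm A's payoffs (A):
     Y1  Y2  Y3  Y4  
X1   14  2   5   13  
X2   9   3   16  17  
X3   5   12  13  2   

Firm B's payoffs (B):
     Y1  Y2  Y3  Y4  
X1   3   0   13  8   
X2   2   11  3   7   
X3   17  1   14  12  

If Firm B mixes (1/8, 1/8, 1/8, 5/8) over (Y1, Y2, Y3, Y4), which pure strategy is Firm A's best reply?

X2

Firm A's best reply maximizes expected payoff against the mix.
X1: (1/8)·14 + (1/8)·2 + (1/8)·5 + (5/8)·13 = 43/4
X2: (1/8)·9 + (1/8)·3 + (1/8)·16 + (5/8)·17 = 113/8
X3: (1/8)·5 + (1/8)·12 + (1/8)·13 + (5/8)·2 = 5
Highest expected payoff is 113/8, from X2.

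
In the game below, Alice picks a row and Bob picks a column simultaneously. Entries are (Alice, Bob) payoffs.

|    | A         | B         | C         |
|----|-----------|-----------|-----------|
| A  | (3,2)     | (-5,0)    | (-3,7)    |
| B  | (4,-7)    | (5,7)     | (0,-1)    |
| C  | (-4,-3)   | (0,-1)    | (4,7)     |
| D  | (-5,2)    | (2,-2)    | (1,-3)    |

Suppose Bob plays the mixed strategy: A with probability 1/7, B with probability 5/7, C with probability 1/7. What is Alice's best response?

B

Compute Alice's expected payoff from each pure strategy against the given mix.
A: (1/7)·3 + (5/7)·(-5) + (1/7)·(-3) = -25/7
B: (1/7)·4 + (5/7)·5 + (1/7)·0 = 29/7
C: (1/7)·(-4) + (5/7)·0 + (1/7)·4 = 0
D: (1/7)·(-5) + (5/7)·2 + (1/7)·1 = 6/7
Highest expected payoff is 29/7, from B.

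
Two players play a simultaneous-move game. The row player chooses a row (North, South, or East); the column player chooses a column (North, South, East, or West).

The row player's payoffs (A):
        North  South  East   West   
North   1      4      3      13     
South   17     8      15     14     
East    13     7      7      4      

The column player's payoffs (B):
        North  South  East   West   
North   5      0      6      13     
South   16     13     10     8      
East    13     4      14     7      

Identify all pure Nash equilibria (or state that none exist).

A profile is a Nash equilibrium when each player is best-responding to the other.
The row player's best responses — vs North: South (payoff 17); vs South: South (payoff 8); vs East: South (payoff 15); vs West: South (payoff 14).
The column player's best responses — vs North: West (payoff 13); vs South: North (payoff 16); vs East: East (payoff 14).
The only mutual best response is (South, North); neither player gains by switching there.

(South, North)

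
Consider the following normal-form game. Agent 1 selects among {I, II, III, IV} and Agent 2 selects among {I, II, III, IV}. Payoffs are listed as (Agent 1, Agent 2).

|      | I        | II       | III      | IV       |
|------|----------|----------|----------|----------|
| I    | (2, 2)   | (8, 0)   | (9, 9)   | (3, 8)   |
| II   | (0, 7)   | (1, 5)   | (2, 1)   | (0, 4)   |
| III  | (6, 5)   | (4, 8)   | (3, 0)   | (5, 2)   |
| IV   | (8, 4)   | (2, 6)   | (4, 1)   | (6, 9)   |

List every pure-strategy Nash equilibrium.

(I, III) and (IV, IV)

Check mutual best responses: a cell is a NE iff neither player can gain by unilaterally deviating.
Agent 1's best responses — vs I: IV (payoff 8); vs II: I (payoff 8); vs III: I (payoff 9); vs IV: IV (payoff 6).
Agent 2's best responses — vs I: III (payoff 9); vs II: I (payoff 7); vs III: II (payoff 8); vs IV: IV (payoff 9).
Mutual best responses occur at (I, III) and (IV, IV); at each, neither player gains by switching.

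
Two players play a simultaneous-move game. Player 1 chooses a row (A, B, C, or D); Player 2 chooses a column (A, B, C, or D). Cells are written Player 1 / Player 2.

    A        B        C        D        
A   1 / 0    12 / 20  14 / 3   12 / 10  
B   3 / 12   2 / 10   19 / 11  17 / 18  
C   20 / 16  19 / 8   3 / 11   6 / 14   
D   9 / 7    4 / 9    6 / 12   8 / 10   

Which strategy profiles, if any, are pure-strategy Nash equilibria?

(B, D) and (C, A)

Check mutual best responses: a cell is a NE iff neither player can gain by unilaterally deviating.
Player 1's best responses — vs A: C (payoff 20); vs B: C (payoff 19); vs C: B (payoff 19); vs D: B (payoff 17).
Player 2's best responses — vs A: B (payoff 20); vs B: D (payoff 18); vs C: A (payoff 16); vs D: C (payoff 12).
Mutual best responses occur at (B, D) and (C, A); at each, neither player gains by switching.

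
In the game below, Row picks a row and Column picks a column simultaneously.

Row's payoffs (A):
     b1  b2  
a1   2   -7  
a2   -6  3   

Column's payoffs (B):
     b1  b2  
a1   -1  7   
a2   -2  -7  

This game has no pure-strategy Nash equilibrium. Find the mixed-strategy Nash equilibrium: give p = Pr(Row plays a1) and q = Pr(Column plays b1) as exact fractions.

p = 5/13, q = 5/9

In a mixed NE each player is indifferent between their pure strategies, so the opponent's mix sets the indifference.
Column indifferent between b1 and b2: p·(-1) + (1−p)·(-2) = p·7 + (1−p)·(-7) ⟹ (-2) + 1p = (-7) + 14p ⟹ p = 5/13.
Row indifferent between a1 and a2: q·2 + (1−q)·(-7) = q·(-6) + (1−q)·3 ⟹ (-7) + 9q = 3 + (-9)q ⟹ q = 5/9.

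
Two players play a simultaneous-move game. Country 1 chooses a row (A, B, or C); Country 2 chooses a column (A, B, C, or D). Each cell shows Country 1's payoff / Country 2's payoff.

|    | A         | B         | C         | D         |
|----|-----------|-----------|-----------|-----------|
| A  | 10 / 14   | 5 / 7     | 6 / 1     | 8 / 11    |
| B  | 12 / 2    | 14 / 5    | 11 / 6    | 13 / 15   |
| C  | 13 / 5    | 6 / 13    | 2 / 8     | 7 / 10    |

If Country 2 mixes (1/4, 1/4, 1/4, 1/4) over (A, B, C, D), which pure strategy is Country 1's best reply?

B

Country 1's best reply maximizes expected payoff against the mix.
A: (1/4)·10 + (1/4)·5 + (1/4)·6 + (1/4)·8 = 29/4
B: (1/4)·12 + (1/4)·14 + (1/4)·11 + (1/4)·13 = 25/2
C: (1/4)·13 + (1/4)·6 + (1/4)·2 + (1/4)·7 = 7
Highest expected payoff is 25/2, from B.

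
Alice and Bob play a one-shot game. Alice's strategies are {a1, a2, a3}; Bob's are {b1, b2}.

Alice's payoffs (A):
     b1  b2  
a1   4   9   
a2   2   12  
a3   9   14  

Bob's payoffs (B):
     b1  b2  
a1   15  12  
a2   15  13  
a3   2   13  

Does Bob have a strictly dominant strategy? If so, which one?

A strategy is strictly dominant if it gives Bob a strictly higher payoff than every other strategy, against every choice by the opponent.
b1 is not dominant: against a3, b2 gives 13 > 2.
b2 is not dominant: against a1, b1 gives 15 > 12.
No single strategy is best against every opponent action.

No strictly dominant strategy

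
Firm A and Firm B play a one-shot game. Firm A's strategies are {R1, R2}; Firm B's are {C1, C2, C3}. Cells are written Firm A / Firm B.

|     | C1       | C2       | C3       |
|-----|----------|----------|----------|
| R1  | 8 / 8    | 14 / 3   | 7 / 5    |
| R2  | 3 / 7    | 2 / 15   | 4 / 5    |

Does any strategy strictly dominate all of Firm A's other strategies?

A strategy is strictly dominant if it gives Firm A a strictly higher payoff than every other strategy, against every choice by the opponent.
R1 strictly dominates: vs C1: 8 > 3; vs C2: 14 > 2; vs C3: 7 > 4.

R1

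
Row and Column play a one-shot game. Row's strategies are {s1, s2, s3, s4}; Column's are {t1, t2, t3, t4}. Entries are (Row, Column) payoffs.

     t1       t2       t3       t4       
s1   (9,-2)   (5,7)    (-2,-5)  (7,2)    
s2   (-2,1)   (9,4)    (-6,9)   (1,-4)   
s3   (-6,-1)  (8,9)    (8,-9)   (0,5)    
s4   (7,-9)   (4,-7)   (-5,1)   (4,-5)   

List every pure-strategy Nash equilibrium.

Check mutual best responses: a cell is a NE iff neither player can gain by unilaterally deviating.
Row's best responses — vs t1: s1 (payoff 9); vs t2: s2 (payoff 9); vs t3: s3 (payoff 8); vs t4: s1 (payoff 7).
Column's best responses — vs s1: t2 (payoff 7); vs s2: t3 (payoff 9); vs s3: t2 (payoff 9); vs s4: t3 (payoff 1).
No cell has both players best-responding. For instance, Row's best reply to t3 is s3, but against s3 Column prefers t2 over t3.

None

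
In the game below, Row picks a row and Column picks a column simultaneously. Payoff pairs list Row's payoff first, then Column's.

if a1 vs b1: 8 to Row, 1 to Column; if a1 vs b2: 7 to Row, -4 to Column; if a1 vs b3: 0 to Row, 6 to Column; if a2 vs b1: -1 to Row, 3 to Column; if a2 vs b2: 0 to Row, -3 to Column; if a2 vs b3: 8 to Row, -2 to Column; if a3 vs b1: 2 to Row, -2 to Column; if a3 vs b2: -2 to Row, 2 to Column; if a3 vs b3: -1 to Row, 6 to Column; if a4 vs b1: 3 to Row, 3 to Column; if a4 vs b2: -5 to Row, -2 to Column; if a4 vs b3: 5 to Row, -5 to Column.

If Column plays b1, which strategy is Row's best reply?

a1

With Column fixed at b1, Row's payoffs are: a1 → 8, a2 → -1, a3 → 2, a4 → 3.
The maximum is 8, achieved by a1.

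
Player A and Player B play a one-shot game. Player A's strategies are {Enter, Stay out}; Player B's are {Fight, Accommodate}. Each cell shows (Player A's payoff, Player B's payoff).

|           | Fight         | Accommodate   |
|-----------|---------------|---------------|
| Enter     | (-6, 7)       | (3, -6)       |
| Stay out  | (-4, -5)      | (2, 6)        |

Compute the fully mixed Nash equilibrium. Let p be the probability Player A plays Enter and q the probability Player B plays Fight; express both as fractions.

p = 11/24, q = 1/3

Each player's mixing probability is pinned down by making the *other* player indifferent.
Player B indifferent between Fight and Accommodate: p·7 + (1−p)·(-5) = p·(-6) + (1−p)·6 ⟹ (-5) + 12p = 6 + (-12)p ⟹ p = 11/24.
Player A indifferent between Enter and Stay out: q·(-6) + (1−q)·3 = q·(-4) + (1−q)·2 ⟹ 3 + (-9)q = 2 + (-6)q ⟹ q = 1/3.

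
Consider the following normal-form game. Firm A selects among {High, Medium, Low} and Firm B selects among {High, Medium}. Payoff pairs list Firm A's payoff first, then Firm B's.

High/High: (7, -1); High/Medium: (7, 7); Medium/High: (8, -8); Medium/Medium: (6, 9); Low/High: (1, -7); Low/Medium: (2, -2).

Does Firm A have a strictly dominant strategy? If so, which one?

A strategy is strictly dominant if it gives Firm A a strictly higher payoff than every other strategy, against every choice by the opponent.
High is not dominant: against High, Medium gives 8 > 7.
Medium is not dominant: against Medium, High gives 7 > 6.
Low is not dominant: against High, High gives 7 > 1.
No single strategy is best against every opponent action.

None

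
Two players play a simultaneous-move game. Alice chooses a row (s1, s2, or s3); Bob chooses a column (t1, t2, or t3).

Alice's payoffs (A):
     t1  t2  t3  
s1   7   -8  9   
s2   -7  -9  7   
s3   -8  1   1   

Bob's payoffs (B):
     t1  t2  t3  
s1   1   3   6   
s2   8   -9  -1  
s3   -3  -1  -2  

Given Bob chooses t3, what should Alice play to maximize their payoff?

s1

With Bob fixed at t3, Alice's payoffs are: s1 → 9, s2 → 7, s3 → 1.
The maximum is 9, achieved by s1.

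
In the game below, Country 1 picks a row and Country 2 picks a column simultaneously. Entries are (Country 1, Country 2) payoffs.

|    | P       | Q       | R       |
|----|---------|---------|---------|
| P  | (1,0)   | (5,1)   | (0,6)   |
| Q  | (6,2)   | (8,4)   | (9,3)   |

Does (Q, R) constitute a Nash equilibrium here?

Holding Country 2 at R: Country 1 gets 9 from Q, versus 0 from P. No profitable deviation for Country 1.
Holding Country 1 at Q: Country 2 gets 3 from R but could get 4 by switching to Q. Country 2 has a profitable deviation.

No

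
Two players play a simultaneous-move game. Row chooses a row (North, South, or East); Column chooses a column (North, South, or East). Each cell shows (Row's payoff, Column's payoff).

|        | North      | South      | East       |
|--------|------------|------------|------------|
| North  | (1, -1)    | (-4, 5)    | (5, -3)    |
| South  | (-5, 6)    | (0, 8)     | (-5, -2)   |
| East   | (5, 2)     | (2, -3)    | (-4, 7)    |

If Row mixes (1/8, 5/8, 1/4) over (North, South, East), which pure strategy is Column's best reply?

South

Column's best reply maximizes expected payoff against the mix.
North: (1/8)·(-1) + (5/8)·6 + (1/4)·2 = 33/8
South: (1/8)·5 + (5/8)·8 + (1/4)·(-3) = 39/8
East: (1/8)·(-3) + (5/8)·(-2) + (1/4)·7 = 1/8
Highest expected payoff is 39/8, from South.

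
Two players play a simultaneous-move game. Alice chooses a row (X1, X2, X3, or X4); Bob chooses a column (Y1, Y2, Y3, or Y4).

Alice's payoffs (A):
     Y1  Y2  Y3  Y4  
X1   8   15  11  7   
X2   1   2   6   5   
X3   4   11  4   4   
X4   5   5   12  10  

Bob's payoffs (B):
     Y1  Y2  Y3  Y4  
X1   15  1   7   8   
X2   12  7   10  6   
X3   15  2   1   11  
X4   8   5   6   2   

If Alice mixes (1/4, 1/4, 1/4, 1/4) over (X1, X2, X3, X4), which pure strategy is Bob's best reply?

Y1

Bob's best reply maximizes expected payoff against the mix.
Y1: (1/4)·15 + (1/4)·12 + (1/4)·15 + (1/4)·8 = 25/2
Y2: (1/4)·1 + (1/4)·7 + (1/4)·2 + (1/4)·5 = 15/4
Y3: (1/4)·7 + (1/4)·10 + (1/4)·1 + (1/4)·6 = 6
Y4: (1/4)·8 + (1/4)·6 + (1/4)·11 + (1/4)·2 = 27/4
Highest expected payoff is 25/2, from Y1.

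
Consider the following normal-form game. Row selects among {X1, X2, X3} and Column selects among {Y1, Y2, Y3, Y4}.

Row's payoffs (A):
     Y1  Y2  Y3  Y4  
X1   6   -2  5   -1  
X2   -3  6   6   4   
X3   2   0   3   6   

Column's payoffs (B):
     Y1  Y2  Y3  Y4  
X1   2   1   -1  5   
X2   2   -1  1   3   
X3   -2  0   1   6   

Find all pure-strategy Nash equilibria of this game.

(X3, Y4)

Check mutual best responses: a cell is a NE iff neither player can gain by unilaterally deviating.
Row's best responses — vs Y1: X1 (payoff 6); vs Y2: X2 (payoff 6); vs Y3: X2 (payoff 6); vs Y4: X3 (payoff 6).
Column's best responses — vs X1: Y4 (payoff 5); vs X2: Y4 (payoff 3); vs X3: Y4 (payoff 6).
The only mutual best response is (X3, Y4); neither player gains by switching there.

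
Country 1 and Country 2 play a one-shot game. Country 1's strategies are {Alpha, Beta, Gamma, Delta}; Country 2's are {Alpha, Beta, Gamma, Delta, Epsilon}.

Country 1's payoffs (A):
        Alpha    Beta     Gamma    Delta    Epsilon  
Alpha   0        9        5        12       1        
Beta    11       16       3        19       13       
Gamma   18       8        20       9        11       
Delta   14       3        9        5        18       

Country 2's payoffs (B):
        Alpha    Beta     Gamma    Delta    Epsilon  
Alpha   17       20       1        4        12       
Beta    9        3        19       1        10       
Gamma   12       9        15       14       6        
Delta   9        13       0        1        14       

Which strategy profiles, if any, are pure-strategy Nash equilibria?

Check mutual best responses: a cell is a NE iff neither player can gain by unilaterally deviating.
Country 1's best responses — vs Alpha: Gamma (payoff 18); vs Beta: Beta (payoff 16); vs Gamma: Gamma (payoff 20); vs Delta: Beta (payoff 19); vs Epsilon: Delta (payoff 18).
Country 2's best responses — vs Alpha: Beta (payoff 20); vs Beta: Gamma (payoff 19); vs Gamma: Gamma (payoff 15); vs Delta: Epsilon (payoff 14).
Mutual best responses occur at (Gamma, Gamma) and (Delta, Epsilon); at each, neither player gains by switching.

(Gamma, Gamma) and (Delta, Epsilon)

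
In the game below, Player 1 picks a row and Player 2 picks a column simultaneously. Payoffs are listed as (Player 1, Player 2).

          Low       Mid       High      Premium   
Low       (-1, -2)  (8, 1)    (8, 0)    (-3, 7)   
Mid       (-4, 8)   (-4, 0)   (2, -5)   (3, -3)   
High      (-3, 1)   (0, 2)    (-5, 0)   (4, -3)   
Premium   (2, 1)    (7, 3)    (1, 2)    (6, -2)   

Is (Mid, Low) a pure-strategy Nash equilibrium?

No

Holding Player 2 at Low: Player 1 gets -4 from Mid but could get 2 by switching to Premium. Player 1 has a profitable deviation.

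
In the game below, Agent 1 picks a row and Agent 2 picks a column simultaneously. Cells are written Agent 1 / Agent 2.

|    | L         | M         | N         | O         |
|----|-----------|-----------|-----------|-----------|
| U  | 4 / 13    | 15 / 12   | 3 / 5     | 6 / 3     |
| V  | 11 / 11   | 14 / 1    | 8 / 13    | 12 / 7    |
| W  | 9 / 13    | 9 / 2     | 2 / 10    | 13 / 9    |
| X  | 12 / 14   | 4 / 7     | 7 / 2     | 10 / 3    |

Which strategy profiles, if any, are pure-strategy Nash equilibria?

(V, N) and (X, L)

Check mutual best responses: a cell is a NE iff neither player can gain by unilaterally deviating.
Agent 1's best responses — vs L: X (payoff 12); vs M: U (payoff 15); vs N: V (payoff 8); vs O: W (payoff 13).
Agent 2's best responses — vs U: L (payoff 13); vs V: N (payoff 13); vs W: L (payoff 13); vs X: L (payoff 14).
Mutual best responses occur at (V, N) and (X, L); at each, neither player gains by switching.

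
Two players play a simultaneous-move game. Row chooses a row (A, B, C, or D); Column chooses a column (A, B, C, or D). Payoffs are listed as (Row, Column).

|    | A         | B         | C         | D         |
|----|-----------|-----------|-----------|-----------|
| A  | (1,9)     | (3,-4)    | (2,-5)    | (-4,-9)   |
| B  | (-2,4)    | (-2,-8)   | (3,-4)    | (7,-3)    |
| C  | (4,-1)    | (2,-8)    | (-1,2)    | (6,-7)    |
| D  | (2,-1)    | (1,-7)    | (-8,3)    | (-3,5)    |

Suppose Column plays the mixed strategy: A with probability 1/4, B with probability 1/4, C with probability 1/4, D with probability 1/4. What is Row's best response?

C

Compute Row's expected payoff from each pure strategy against the given mix.
A: (1/4)·1 + (1/4)·3 + (1/4)·2 + (1/4)·(-4) = 1/2
B: (1/4)·(-2) + (1/4)·(-2) + (1/4)·3 + (1/4)·7 = 3/2
C: (1/4)·4 + (1/4)·2 + (1/4)·(-1) + (1/4)·6 = 11/4
D: (1/4)·2 + (1/4)·1 + (1/4)·(-8) + (1/4)·(-3) = -2
Highest expected payoff is 11/4, from C.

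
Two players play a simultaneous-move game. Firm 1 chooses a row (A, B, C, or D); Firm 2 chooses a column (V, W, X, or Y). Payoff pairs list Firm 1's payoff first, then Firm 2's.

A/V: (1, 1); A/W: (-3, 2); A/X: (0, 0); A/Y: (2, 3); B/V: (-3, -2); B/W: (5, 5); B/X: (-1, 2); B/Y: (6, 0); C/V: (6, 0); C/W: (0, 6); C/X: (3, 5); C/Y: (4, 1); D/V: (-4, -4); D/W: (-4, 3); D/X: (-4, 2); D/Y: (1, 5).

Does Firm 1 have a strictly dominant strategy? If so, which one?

No strictly dominant strategy

A strategy is strictly dominant if it gives Firm 1 a strictly higher payoff than every other strategy, against every choice by the opponent.
A is not dominant: against V, C gives 6 > 1.
B is not dominant: against V, A gives 1 > -3.
C is not dominant: against W, B gives 5 > 0.
D is not dominant: against V, A gives 1 > -4.
No single strategy is best against every opponent action.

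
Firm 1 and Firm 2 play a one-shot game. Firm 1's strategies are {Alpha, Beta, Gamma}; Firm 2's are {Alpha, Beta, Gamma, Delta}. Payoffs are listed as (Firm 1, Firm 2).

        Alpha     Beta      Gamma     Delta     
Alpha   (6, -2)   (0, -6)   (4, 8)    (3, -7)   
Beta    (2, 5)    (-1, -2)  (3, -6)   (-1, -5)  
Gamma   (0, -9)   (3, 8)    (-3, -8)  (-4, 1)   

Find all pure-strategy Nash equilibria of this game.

(Alpha, Gamma) and (Gamma, Beta)

Check mutual best responses: a cell is a NE iff neither player can gain by unilaterally deviating.
Firm 1's best responses — vs Alpha: Alpha (payoff 6); vs Beta: Gamma (payoff 3); vs Gamma: Alpha (payoff 4); vs Delta: Alpha (payoff 3).
Firm 2's best responses — vs Alpha: Gamma (payoff 8); vs Beta: Alpha (payoff 5); vs Gamma: Beta (payoff 8).
Mutual best responses occur at (Alpha, Gamma) and (Gamma, Beta); at each, neither player gains by switching.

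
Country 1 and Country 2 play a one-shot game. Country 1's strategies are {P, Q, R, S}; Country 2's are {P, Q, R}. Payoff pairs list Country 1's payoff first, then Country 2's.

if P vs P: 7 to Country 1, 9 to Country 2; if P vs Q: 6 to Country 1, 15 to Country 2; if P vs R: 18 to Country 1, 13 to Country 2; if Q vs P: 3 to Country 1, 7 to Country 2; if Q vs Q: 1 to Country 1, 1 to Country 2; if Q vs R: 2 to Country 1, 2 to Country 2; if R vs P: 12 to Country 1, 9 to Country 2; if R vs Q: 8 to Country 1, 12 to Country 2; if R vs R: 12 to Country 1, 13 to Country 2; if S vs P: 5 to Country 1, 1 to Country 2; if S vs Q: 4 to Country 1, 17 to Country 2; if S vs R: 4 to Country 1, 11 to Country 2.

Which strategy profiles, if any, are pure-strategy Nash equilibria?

There is no pure-strategy Nash equilibrium

Check mutual best responses: a cell is a NE iff neither player can gain by unilaterally deviating.
Country 1's best responses — vs P: R (payoff 12); vs Q: R (payoff 8); vs R: P (payoff 18).
Country 2's best responses — vs P: Q (payoff 15); vs Q: P (payoff 7); vs R: R (payoff 13); vs S: Q (payoff 17).
No cell has both players best-responding. For instance, Country 1's best reply to R is P, but against P Country 2 prefers Q over R.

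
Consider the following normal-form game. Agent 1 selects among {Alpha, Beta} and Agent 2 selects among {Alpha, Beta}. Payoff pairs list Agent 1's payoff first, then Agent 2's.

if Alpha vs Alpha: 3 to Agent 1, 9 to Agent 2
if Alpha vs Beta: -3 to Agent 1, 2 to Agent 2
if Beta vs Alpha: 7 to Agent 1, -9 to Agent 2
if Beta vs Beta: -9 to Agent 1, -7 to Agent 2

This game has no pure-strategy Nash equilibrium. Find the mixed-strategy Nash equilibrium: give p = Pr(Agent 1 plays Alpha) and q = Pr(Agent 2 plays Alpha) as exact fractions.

p = 2/9, q = 3/5

Each player's mixing probability is pinned down by making the *other* player indifferent.
Agent 2 indifferent between Alpha and Beta: p·9 + (1−p)·(-9) = p·2 + (1−p)·(-7) ⟹ (-9) + 18p = (-7) + 9p ⟹ p = 2/9.
Agent 1 indifferent between Alpha and Beta: q·3 + (1−q)·(-3) = q·7 + (1−q)·(-9) ⟹ (-3) + 6q = (-9) + 16q ⟹ q = 3/5.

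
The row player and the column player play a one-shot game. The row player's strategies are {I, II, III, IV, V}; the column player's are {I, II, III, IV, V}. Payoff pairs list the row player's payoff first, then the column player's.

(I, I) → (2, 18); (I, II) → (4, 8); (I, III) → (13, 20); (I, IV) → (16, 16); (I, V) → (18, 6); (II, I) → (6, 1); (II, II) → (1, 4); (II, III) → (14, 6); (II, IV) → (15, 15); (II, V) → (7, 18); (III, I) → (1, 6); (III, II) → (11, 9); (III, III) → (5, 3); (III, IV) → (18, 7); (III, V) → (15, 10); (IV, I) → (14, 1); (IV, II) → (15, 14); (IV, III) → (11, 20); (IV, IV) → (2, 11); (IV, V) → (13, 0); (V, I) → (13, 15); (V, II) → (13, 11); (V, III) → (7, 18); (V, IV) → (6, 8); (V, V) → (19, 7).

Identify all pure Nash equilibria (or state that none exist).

None

Find each player's best response to every opponent strategy; NE are the intersections.
The row player's best responses — vs I: IV (payoff 14); vs II: IV (payoff 15); vs III: II (payoff 14); vs IV: III (payoff 18); vs V: V (payoff 19).
The column player's best responses — vs I: III (payoff 20); vs II: V (payoff 18); vs III: V (payoff 10); vs IV: III (payoff 20); vs V: III (payoff 18).
No cell has both players best-responding. For instance, the row player's best reply to III is II, but against II the column player prefers V over III.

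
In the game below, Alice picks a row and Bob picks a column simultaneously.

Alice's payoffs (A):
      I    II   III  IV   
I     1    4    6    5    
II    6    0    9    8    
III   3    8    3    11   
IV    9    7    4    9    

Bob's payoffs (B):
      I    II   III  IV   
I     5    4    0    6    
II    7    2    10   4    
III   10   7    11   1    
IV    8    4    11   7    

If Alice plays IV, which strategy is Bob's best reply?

III

With Alice fixed at IV, Bob's payoffs are: I → 8, II → 4, III → 11, IV → 7.
The maximum is 11, achieved by III.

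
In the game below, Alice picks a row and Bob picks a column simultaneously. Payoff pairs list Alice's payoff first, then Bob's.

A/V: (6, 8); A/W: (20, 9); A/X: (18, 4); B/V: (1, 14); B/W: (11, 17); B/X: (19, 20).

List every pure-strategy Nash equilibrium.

Find each player's best response to every opponent strategy; NE are the intersections.
Alice's best responses — vs V: A (payoff 6); vs W: A (payoff 20); vs X: B (payoff 19).
Bob's best responses — vs A: W (payoff 9); vs B: X (payoff 20).
Mutual best responses occur at (A, W) and (B, X); at each, neither player gains by switching.

(A, W) and (B, X)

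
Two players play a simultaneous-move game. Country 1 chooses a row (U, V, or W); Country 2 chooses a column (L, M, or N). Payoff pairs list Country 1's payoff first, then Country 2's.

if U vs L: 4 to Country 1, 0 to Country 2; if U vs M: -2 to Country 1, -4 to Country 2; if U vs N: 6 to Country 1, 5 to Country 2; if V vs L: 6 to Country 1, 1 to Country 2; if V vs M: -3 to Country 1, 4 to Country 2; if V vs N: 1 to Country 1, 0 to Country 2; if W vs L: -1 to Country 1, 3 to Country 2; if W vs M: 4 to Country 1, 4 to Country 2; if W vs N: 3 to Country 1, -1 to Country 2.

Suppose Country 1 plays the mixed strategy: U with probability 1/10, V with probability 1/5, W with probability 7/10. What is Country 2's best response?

M

Country 2's best reply maximizes expected payoff against the mix.
L: (1/10)·0 + (1/5)·1 + (7/10)·3 = 23/10
M: (1/10)·(-4) + (1/5)·4 + (7/10)·4 = 16/5
N: (1/10)·5 + (1/5)·0 + (7/10)·(-1) = -1/5
Highest expected payoff is 16/5, from M.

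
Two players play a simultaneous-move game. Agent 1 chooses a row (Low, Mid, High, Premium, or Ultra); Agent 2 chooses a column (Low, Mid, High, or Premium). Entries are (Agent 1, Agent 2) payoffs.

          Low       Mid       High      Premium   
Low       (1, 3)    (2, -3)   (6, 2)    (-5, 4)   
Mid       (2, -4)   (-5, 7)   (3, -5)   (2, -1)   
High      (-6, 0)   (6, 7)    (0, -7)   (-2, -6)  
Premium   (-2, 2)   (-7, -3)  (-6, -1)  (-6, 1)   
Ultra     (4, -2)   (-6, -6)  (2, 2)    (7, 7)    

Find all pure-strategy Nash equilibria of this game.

Find each player's best response to every opponent strategy; NE are the intersections.
Agent 1's best responses — vs Low: Ultra (payoff 4); vs Mid: High (payoff 6); vs High: Low (payoff 6); vs Premium: Ultra (payoff 7).
Agent 2's best responses — vs Low: Premium (payoff 4); vs Mid: Mid (payoff 7); vs High: Mid (payoff 7); vs Premium: Low (payoff 2); vs Ultra: Premium (payoff 7).
Mutual best responses occur at (High, Mid) and (Ultra, Premium); at each, neither player gains by switching.

(High, Mid) and (Ultra, Premium)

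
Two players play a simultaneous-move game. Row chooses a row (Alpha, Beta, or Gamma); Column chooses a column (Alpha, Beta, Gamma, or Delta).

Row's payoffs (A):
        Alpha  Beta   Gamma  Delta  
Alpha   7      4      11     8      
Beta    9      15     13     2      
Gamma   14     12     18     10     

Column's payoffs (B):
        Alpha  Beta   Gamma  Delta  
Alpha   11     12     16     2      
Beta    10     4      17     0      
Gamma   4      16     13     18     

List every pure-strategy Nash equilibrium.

(Gamma, Delta)

A profile is a Nash equilibrium when each player is best-responding to the other.
Row's best responses — vs Alpha: Gamma (payoff 14); vs Beta: Beta (payoff 15); vs Gamma: Gamma (payoff 18); vs Delta: Gamma (payoff 10).
Column's best responses — vs Alpha: Gamma (payoff 16); vs Beta: Gamma (payoff 17); vs Gamma: Delta (payoff 18).
The only mutual best response is (Gamma, Delta); neither player gains by switching there.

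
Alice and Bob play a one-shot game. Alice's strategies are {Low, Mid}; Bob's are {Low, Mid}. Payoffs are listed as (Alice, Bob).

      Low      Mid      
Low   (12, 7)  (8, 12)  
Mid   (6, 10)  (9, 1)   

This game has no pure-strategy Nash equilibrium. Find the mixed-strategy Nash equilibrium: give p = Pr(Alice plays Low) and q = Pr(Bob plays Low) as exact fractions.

p = 9/14, q = 1/7

In a mixed NE each player is indifferent between their pure strategies, so the opponent's mix sets the indifference.
Bob indifferent between Low and Mid: p·7 + (1−p)·10 = p·12 + (1−p)·1 ⟹ 10 + (-3)p = 1 + 11p ⟹ p = 9/14.
Alice indifferent between Low and Mid: q·12 + (1−q)·8 = q·6 + (1−q)·9 ⟹ 8 + 4q = 9 + (-3)q ⟹ q = 1/7.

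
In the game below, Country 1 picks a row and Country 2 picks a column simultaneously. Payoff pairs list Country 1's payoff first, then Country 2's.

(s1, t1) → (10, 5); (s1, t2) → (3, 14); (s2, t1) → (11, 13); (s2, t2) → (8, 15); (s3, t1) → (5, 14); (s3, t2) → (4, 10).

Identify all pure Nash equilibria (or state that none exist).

A profile is a Nash equilibrium when each player is best-responding to the other.
Country 1's best responses — vs t1: s2 (payoff 11); vs t2: s2 (payoff 8).
Country 2's best responses — vs s1: t2 (payoff 14); vs s2: t2 (payoff 15); vs s3: t1 (payoff 14).
The only mutual best response is (s2, t2); neither player gains by switching there.

(s2, t2)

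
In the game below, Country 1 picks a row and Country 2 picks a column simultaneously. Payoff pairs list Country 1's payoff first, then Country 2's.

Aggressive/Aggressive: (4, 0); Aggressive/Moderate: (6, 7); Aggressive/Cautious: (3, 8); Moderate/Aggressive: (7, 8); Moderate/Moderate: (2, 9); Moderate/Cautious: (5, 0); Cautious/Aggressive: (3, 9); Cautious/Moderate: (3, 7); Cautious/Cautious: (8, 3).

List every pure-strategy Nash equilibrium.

A profile is a Nash equilibrium when each player is best-responding to the other.
Country 1's best responses — vs Aggressive: Moderate (payoff 7); vs Moderate: Aggressive (payoff 6); vs Cautious: Cautious (payoff 8).
Country 2's best responses — vs Aggressive: Cautious (payoff 8); vs Moderate: Moderate (payoff 9); vs Cautious: Aggressive (payoff 9).
No cell has both players best-responding. For instance, Country 1's best reply to Aggressive is Moderate, but against Moderate Country 2 prefers Moderate over Aggressive.

There is no pure-strategy Nash equilibrium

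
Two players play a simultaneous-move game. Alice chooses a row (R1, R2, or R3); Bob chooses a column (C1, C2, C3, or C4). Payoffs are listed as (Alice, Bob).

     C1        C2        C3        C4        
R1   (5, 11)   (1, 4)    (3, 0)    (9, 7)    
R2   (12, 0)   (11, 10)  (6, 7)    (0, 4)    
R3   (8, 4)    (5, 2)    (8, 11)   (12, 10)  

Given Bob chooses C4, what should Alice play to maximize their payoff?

R3

With Bob fixed at C4, Alice's payoffs are: R1 → 9, R2 → 0, R3 → 12.
The maximum is 12, achieved by R3.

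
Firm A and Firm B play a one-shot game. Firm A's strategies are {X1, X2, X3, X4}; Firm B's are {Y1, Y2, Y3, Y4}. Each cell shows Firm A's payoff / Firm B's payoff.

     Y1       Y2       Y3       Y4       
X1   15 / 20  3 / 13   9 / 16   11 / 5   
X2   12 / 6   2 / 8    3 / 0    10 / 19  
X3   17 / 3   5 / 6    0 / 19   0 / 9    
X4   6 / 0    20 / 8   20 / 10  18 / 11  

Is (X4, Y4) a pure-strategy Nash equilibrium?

Holding Firm B at Y4: Firm A gets 18 from X4, versus 11 from X1, 10 from X2, 0 from X3. No profitable deviation for Firm A.
Holding Firm A at X4: Firm B gets 11 from Y4, versus 0 from Y1, 8 from Y2, 10 from Y3. No profitable deviation for Firm B either.

Yes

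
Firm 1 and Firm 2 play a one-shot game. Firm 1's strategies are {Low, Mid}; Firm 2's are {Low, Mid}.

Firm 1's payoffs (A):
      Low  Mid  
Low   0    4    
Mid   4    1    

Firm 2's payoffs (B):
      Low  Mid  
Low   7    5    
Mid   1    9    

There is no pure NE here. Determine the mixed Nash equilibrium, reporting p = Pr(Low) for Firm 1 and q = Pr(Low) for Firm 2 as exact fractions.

p = 4/5, q = 3/7

In a mixed NE each player is indifferent between their pure strategies, so the opponent's mix sets the indifference.
Firm 2 indifferent between Low and Mid: p·7 + (1−p)·1 = p·5 + (1−p)·9 ⟹ 1 + 6p = 9 + (-4)p ⟹ p = 4/5.
Firm 1 indifferent between Low and Mid: q·0 + (1−q)·4 = q·4 + (1−q)·1 ⟹ 4 + (-4)q = 1 + 3q ⟹ q = 3/7.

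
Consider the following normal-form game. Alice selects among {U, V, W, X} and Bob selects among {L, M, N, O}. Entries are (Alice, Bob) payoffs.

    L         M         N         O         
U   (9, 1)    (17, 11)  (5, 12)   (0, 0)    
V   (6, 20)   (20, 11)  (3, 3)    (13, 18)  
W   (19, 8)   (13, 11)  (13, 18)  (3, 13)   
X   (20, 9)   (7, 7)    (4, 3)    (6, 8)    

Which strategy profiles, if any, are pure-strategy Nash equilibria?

A profile is a Nash equilibrium when each player is best-responding to the other.
Alice's best responses — vs L: X (payoff 20); vs M: V (payoff 20); vs N: W (payoff 13); vs O: V (payoff 13).
Bob's best responses — vs U: N (payoff 12); vs V: L (payoff 20); vs W: N (payoff 18); vs X: L (payoff 9).
Mutual best responses occur at (W, N) and (X, L); at each, neither player gains by switching.

(W, N) and (X, L)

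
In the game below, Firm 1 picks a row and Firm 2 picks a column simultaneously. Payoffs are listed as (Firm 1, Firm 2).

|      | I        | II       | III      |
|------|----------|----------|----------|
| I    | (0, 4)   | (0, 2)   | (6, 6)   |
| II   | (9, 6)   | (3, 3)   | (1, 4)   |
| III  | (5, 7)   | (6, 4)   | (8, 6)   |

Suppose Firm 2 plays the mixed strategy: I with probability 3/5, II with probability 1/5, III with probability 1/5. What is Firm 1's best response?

Compute Firm 1's expected payoff from each pure strategy against the given mix.
I: (3/5)·0 + (1/5)·0 + (1/5)·6 = 6/5
II: (3/5)·9 + (1/5)·3 + (1/5)·1 = 31/5
III: (3/5)·5 + (1/5)·6 + (1/5)·8 = 29/5
Highest expected payoff is 31/5, from II.

II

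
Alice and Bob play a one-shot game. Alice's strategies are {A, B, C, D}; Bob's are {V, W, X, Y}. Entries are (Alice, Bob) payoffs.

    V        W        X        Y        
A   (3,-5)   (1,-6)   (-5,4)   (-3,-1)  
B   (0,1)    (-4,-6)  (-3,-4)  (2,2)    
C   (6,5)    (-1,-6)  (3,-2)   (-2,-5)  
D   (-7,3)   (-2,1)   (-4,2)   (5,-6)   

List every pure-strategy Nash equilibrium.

A profile is a Nash equilibrium when each player is best-responding to the other.
Alice's best responses — vs V: C (payoff 6); vs W: A (payoff 1); vs X: C (payoff 3); vs Y: D (payoff 5).
Bob's best responses — vs A: X (payoff 4); vs B: Y (payoff 2); vs C: V (payoff 5); vs D: V (payoff 3).
The only mutual best response is (C, V); neither player gains by switching there.

(C, V)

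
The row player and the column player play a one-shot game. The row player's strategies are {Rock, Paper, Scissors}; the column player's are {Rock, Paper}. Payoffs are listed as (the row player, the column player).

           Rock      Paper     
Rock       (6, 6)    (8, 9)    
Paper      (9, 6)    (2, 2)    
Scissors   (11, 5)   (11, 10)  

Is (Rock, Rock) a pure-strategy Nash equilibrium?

No

Holding the column player at Rock: the row player gets 6 from Rock but could get 11 by switching to Scissors. The row player has a profitable deviation.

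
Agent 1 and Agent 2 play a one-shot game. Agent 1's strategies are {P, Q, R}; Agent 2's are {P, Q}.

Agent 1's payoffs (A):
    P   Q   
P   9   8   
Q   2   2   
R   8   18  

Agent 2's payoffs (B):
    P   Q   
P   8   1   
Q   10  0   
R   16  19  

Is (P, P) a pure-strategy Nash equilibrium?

Holding Agent 2 at P: Agent 1 gets 9 from P, versus 2 from Q, 8 from R. No profitable deviation for Agent 1.
Holding Agent 1 at P: Agent 2 gets 8 from P, versus 1 from Q. No profitable deviation for Agent 2 either.

Yes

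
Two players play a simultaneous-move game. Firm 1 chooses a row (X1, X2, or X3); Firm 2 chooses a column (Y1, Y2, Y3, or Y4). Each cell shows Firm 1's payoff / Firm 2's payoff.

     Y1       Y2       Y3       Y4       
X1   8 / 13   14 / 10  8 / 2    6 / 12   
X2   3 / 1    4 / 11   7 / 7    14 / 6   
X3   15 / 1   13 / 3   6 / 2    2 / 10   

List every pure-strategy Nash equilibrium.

None

Check mutual best responses: a cell is a NE iff neither player can gain by unilaterally deviating.
Firm 1's best responses — vs Y1: X3 (payoff 15); vs Y2: X1 (payoff 14); vs Y3: X1 (payoff 8); vs Y4: X2 (payoff 14).
Firm 2's best responses — vs X1: Y1 (payoff 13); vs X2: Y2 (payoff 11); vs X3: Y4 (payoff 10).
No cell has both players best-responding. For instance, Firm 1's best reply to Y1 is X3, but against X3 Firm 2 prefers Y4 over Y1.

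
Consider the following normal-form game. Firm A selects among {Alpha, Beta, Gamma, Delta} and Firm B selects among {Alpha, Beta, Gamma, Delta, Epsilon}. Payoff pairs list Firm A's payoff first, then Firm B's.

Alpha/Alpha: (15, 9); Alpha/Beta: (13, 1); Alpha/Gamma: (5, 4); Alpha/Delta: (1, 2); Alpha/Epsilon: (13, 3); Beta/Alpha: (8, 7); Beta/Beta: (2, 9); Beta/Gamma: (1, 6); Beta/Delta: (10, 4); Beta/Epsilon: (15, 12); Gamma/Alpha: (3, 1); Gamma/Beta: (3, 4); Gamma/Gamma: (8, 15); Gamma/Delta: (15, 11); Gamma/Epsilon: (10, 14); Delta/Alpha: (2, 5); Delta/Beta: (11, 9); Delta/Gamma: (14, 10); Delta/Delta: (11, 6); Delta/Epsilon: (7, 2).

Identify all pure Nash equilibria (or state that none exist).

(Alpha, Alpha), (Beta, Epsilon), and (Delta, Gamma)

Find each player's best response to every opponent strategy; NE are the intersections.
Firm A's best responses — vs Alpha: Alpha (payoff 15); vs Beta: Alpha (payoff 13); vs Gamma: Delta (payoff 14); vs Delta: Gamma (payoff 15); vs Epsilon: Beta (payoff 15).
Firm B's best responses — vs Alpha: Alpha (payoff 9); vs Beta: Epsilon (payoff 12); vs Gamma: Gamma (payoff 15); vs Delta: Gamma (payoff 10).
Mutual best responses occur at (Alpha, Alpha), (Beta, Epsilon), and (Delta, Gamma); at each, neither player gains by switching.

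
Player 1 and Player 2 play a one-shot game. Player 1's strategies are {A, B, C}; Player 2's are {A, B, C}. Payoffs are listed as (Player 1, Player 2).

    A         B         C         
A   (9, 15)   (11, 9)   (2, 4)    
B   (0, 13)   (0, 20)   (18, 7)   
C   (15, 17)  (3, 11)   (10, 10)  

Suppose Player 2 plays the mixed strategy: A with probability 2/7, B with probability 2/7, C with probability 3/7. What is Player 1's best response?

Player 1's best reply maximizes expected payoff against the mix.
A: (2/7)·9 + (2/7)·11 + (3/7)·2 = 46/7
B: (2/7)·0 + (2/7)·0 + (3/7)·18 = 54/7
C: (2/7)·15 + (2/7)·3 + (3/7)·10 = 66/7
Highest expected payoff is 66/7, from C.

C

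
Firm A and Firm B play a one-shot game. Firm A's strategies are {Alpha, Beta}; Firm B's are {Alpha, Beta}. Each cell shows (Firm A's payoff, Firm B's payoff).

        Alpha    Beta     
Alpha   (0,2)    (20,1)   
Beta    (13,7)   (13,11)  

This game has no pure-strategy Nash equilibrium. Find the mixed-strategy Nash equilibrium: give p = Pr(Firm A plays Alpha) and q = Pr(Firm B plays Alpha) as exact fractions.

p = 4/5, q = 7/20

In a mixed NE each player is indifferent between their pure strategies, so the opponent's mix sets the indifference.
Firm B indifferent between Alpha and Beta: p·2 + (1−p)·7 = p·1 + (1−p)·11 ⟹ 7 + (-5)p = 11 + (-10)p ⟹ p = 4/5.
Firm A indifferent between Alpha and Beta: q·0 + (1−q)·20 = q·13 + (1−q)·13 ⟹ 20 + (-20)q = 13 + 0q ⟹ q = 7/20.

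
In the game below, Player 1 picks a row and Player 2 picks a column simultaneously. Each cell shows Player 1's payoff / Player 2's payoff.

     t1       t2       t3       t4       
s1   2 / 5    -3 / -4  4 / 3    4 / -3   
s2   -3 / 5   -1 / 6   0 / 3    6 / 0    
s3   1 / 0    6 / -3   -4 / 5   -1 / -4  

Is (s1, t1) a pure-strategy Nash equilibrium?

Yes

Holding Player 2 at t1: Player 1 gets 2 from s1, versus -3 from s2, 1 from s3. No profitable deviation for Player 1.
Holding Player 1 at s1: Player 2 gets 5 from t1, versus -4 from t2, 3 from t3, -3 from t4. No profitable deviation for Player 2 either.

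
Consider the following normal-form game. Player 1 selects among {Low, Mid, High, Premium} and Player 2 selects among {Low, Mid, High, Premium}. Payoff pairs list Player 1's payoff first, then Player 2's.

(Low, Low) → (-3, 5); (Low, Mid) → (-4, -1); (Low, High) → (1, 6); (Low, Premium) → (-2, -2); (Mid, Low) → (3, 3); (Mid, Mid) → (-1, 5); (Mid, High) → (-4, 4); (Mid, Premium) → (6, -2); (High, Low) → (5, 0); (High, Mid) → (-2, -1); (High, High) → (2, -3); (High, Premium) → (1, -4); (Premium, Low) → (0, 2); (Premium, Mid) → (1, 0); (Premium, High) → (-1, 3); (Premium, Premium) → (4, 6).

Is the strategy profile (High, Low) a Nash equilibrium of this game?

Holding Player 2 at Low: Player 1 gets 5 from High, versus -3 from Low, 3 from Mid, 0 from Premium. No profitable deviation for Player 1.
Holding Player 1 at High: Player 2 gets 0 from Low, versus -1 from Mid, -3 from High, -4 from Premium. No profitable deviation for Player 2 either.

Yes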